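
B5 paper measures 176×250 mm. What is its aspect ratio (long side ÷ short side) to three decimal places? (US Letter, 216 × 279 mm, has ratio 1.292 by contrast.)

250 / 176 = 1.420
ISO 216 targets √2 ≈ 1.414; the +0.006 deviation is from mm rounding.

1.420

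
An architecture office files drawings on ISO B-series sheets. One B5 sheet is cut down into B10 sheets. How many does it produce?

32

Each ISO step halves the sheet: 1 × B5 → 2 × B6 → 4 × B7 → 8 × B8 → …
From B5 to B10 is 5 halving steps: 2^5 = 32.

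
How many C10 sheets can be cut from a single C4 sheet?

64

Each ISO step halves the sheet: 1 × C4 → 2 × C5 → 4 × C6 → 8 × C7 → …
From C4 to C10 is 6 halving steps: 2^6 = 64.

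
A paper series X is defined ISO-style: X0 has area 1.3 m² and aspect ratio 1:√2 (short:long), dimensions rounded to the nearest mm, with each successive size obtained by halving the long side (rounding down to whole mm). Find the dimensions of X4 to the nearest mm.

239 × 339 mm

Let X0's short side be w mm. w · w√2 = 1.3 m² = 1,300,000 mm², so w ≈ 958.8 mm and w√2 ≈ 1355.9 mm → X0 = 959 × 1356 mm.
X1: ⌊1356/2⌋ × 959 = 678 × 959 mm
X2: ⌊959/2⌋ × 678 = 479 × 678 mm
X3: ⌊678/2⌋ × 479 = 339 × 479 mm
X4: ⌊479/2⌋ × 339 = 239 × 339 mm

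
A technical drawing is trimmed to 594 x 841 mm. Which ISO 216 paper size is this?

A1 (594 × 841 mm)

Aspect ratio 841/594 ≈ 1.416 — close to the ISO √2 ≈ 1.414.
In the A-series (A0 area = 1 m²): A1 = 594 × 841 mm.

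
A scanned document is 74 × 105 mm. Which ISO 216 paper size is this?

Aspect ratio 105/74 ≈ 1.419 — close to the ISO √2 ≈ 1.414.
In the A-series (A0 area = 1 m²): A7 = 74 × 105 mm.

A7 (74 × 105 mm)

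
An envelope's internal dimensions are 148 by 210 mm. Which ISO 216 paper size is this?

A5 (148 × 210 mm)

Aspect ratio 210/148 ≈ 1.419 — close to the ISO √2 ≈ 1.414.
In the A-series (A0 area = 1 m²): A5 = 148 × 210 mm.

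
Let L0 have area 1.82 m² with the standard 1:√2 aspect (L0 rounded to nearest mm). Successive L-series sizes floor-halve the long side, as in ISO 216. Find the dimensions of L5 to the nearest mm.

200 × 283 mm

Let L0's short side be w mm. w · w√2 = 1.82 m² = 1,820,000 mm², so w ≈ 1134.4 mm and w√2 ≈ 1604.3 mm → L0 = 1134 × 1604 mm.
L1: ⌊1604/2⌋ × 1134 = 802 × 1134 mm
L2: ⌊1134/2⌋ × 802 = 567 × 802 mm
L3: ⌊802/2⌋ × 567 = 401 × 567 mm
L4: ⌊567/2⌋ × 401 = 283 × 401 mm
L5: ⌊401/2⌋ × 283 = 200 × 283 mm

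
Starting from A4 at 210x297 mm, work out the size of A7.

74 × 105 mm

A5: ⌊297/2⌋ × 210 = 148 × 210 mm
A6: ⌊210/2⌋ × 148 = 105 × 148 mm
A7: ⌊148/2⌋ × 105 = 74 × 105 mm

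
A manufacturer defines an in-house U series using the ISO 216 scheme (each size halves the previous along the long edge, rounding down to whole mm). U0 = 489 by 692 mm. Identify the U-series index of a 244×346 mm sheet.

U0: 489 × 692 mm
U1: 346 × 489 mm
U2: 244 × 346 mm
U3: 173 × 244 mm
→ matches U2.

U2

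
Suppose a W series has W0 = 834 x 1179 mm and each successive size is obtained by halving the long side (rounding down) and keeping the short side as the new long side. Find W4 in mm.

208 × 294 mm

W1: ⌊1179/2⌋ × 834 = 589 × 834 mm
W2: ⌊834/2⌋ × 589 = 417 × 589 mm
W3: ⌊589/2⌋ × 417 = 294 × 417 mm
W4: ⌊417/2⌋ × 294 = 208 × 294 mm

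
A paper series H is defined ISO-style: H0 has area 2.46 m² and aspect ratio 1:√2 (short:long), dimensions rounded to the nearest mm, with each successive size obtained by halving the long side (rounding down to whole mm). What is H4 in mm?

329 × 466 mm

Let H0's short side be w mm. w · w√2 = 2.46 m² = 2,460,000 mm², so w ≈ 1318.9 mm and w√2 ≈ 1865.2 mm → H0 = 1319 × 1865 mm.
H1: ⌊1865/2⌋ × 1319 = 932 × 1319 mm
H2: ⌊1319/2⌋ × 932 = 659 × 932 mm
H3: ⌊932/2⌋ × 659 = 466 × 659 mm
H4: ⌊659/2⌋ × 466 = 329 × 466 mm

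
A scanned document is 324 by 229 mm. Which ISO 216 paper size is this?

Aspect ratio 324/229 ≈ 1.415 — close to the ISO √2 ≈ 1.414.
In the C-series (envelope sizes, between A and B): C4 = 229 × 324 mm.

C4 (229 × 324 mm)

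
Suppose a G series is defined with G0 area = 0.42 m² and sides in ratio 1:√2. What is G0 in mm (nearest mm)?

545 × 771 mm

Let the short side be w mm. Then w · w√2 = 0.42 m² = 420,000 mm².
w² = 420,000/√2, so w ≈ 545.0 mm; long side = w√2 ≈ 770.7 mm.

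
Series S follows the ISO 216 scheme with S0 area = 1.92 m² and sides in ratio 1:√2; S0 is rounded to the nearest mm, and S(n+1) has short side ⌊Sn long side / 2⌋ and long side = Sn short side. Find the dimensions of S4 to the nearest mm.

291 × 412 mm

Let S0's short side be w mm. w · w√2 = 1.92 m² = 1,920,000 mm², so w ≈ 1165.2 mm and w√2 ≈ 1647.8 mm → S0 = 1165 × 1648 mm.
S1: ⌊1648/2⌋ × 1165 = 824 × 1165 mm
S2: ⌊1165/2⌋ × 824 = 582 × 824 mm
S3: ⌊824/2⌋ × 582 = 412 × 582 mm
S4: ⌊582/2⌋ × 412 = 291 × 412 mm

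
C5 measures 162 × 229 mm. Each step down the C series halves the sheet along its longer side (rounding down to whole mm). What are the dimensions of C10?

28 × 40 mm

C6: ⌊229/2⌋ × 162 = 114 × 162 mm
C7: ⌊162/2⌋ × 114 = 81 × 114 mm
C8: ⌊114/2⌋ × 81 = 57 × 81 mm
C9: ⌊81/2⌋ × 57 = 40 × 57 mm
C10: ⌊57/2⌋ × 40 = 28 × 40 mm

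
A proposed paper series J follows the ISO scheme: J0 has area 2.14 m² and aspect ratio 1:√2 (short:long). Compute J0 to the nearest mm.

1230 × 1740 mm

Let the short side be w mm. Then w · w√2 = 2.14 m² = 2,140,000 mm².
w² = 2,140,000/√2, so w ≈ 1230.1 mm; long side = w√2 ≈ 1739.7 mm.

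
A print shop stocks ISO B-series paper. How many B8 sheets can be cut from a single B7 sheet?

Each ISO step halves the sheet: 1 × B7 → 2 × B8
From B7 to B8 is 1 halving step: 2^1 = 2.

2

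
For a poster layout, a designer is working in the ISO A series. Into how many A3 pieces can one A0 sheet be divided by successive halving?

Each ISO step halves the sheet: 1 × A0 → 2 × A1 → 4 × A2 → 8 × A3
From A0 to A3 is 3 halving steps: 2^3 = 8.

8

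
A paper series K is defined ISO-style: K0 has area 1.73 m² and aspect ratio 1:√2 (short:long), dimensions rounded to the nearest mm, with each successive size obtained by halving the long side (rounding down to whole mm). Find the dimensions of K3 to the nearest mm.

391 × 553 mm

Let K0's short side be w mm. w · w√2 = 1.73 m² = 1,730,000 mm², so w ≈ 1106.0 mm and w√2 ≈ 1564.2 mm → K0 = 1106 × 1564 mm.
K1: ⌊1564/2⌋ × 1106 = 782 × 1106 mm
K2: ⌊1106/2⌋ × 782 = 553 × 782 mm
K3: ⌊782/2⌋ × 553 = 391 × 553 mm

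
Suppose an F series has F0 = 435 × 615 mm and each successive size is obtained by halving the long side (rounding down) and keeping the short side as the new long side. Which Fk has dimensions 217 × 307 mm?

F0: 435 × 615 mm
F1: 307 × 435 mm
F2: 217 × 307 mm
F3: 153 × 217 mm
→ matches F2.

F2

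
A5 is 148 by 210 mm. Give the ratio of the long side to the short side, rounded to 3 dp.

1.419

210 / 148 = 1.419
ISO 216 targets √2 ≈ 1.414; the +0.005 deviation is from mm rounding.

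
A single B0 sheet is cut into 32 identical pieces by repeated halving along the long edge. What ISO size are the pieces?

B5

32 = 2^5, so 5 halving steps.
B0 → B1 → … → B5 after 5 steps.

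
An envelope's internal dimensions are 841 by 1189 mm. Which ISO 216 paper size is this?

A0 (841 × 1189 mm)

Aspect ratio 1189/841 ≈ 1.414 — close to the ISO √2 ≈ 1.414.
In the A-series (A0 area = 1 m²): A0 = 841 × 1189 mm.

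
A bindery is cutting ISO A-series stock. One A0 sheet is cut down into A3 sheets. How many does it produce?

8

A0 = 841 × 1189 mm; A3 = 297 × 420 mm.
Each halving step doubles the count; 3 steps from A0 to A3.
2^3 = 8.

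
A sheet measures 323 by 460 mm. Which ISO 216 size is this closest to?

Aspect ratio 460/323 ≈ 1.424 — close to the ISO √2 ≈ 1.414.
In the C-series (envelope sizes, between A and B): C3 = 324 × 458 mm.
Off by 3 mm total — nearest standard size.

C3 (324 × 458 mm)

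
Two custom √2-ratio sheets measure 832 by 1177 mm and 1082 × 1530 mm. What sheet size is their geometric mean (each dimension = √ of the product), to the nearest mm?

Short side: √(832 · 1082) = √900224 ≈ 948.8 → 949 mm
Long side: √(1177 · 1530) = √1800810 ≈ 1341.9 → 1342 mm

949 × 1342 mm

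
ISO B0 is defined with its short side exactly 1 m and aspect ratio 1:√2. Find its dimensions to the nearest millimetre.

Short side = 1000 mm; long side = 1000√2 ≈ 1414.2 mm.

1000 × 1414 mm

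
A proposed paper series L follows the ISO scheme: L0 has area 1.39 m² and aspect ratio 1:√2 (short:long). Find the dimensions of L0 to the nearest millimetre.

991 × 1402 mm

Let the short side be w mm. Then w · w√2 = 1.39 m² = 1,390,000 mm².
w² = 1,390,000/√2, so w ≈ 991.4 mm; long side = w√2 ≈ 1402.1 mm.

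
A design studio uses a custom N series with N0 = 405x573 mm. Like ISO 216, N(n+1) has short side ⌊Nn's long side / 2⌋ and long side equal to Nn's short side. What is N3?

N1: ⌊573/2⌋ × 405 = 286 × 405 mm
N2: ⌊405/2⌋ × 286 = 202 × 286 mm
N3: ⌊286/2⌋ × 202 = 143 × 202 mm

143 × 202 mm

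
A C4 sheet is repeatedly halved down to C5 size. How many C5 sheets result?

2

Each ISO step halves the sheet: 1 × C4 → 2 × C5
From C4 to C5 is 1 halving step: 2^1 = 2.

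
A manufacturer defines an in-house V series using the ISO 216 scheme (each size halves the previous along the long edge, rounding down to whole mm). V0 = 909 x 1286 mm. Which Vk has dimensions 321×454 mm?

V0: 909 × 1286 mm
V1: 643 × 909 mm
V2: 454 × 643 mm
V3: 321 × 454 mm
V4: 227 × 321 mm
→ matches V3.

V3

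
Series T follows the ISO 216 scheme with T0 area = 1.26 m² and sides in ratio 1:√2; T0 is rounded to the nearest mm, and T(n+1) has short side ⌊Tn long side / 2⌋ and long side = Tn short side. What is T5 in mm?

166 × 236 mm

Let T0's short side be w mm. w · w√2 = 1.26 m² = 1,260,000 mm², so w ≈ 943.9 mm and w√2 ≈ 1334.9 mm → T0 = 944 × 1335 mm.
T1: ⌊1335/2⌋ × 944 = 667 × 944 mm
T2: ⌊944/2⌋ × 667 = 472 × 667 mm
T3: ⌊667/2⌋ × 472 = 333 × 472 mm
T4: ⌊472/2⌋ × 333 = 236 × 333 mm
T5: ⌊333/2⌋ × 236 = 166 × 236 mm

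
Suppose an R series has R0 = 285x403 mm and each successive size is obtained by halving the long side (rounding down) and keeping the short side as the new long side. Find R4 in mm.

71 × 100 mm

R1 = 201 × 285 mm (from R0 by 1 halving).
R2: ⌊285/2⌋ × 201 = 142 × 201 mm
R3: ⌊201/2⌋ × 142 = 100 × 142 mm
R4: ⌊142/2⌋ × 100 = 71 × 100 mm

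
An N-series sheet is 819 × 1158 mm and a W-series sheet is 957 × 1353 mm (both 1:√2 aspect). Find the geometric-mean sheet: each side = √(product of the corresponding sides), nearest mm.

Short side: √(819 · 957) = √783783 ≈ 885.3 → 885 mm
Long side: √(1158 · 1353) = √1566774 ≈ 1251.7 → 1252 mm

885 × 1252 mm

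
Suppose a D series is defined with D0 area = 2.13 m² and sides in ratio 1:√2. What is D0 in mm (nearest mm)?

Let the short side be w mm. Then w · w√2 = 2.13 m² = 2,130,000 mm².
w² = 2,130,000/√2, so w ≈ 1227.2 mm; long side = w√2 ≈ 1735.6 mm.

1227 × 1736 mm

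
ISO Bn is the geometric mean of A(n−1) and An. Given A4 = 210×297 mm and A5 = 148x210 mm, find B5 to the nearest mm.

176 × 250 mm

Short side: √(210 · 148) = √31080 ≈ 176.3 → 176 mm
Long side: √(297 · 210) = √62370 ≈ 249.7 → 250 mm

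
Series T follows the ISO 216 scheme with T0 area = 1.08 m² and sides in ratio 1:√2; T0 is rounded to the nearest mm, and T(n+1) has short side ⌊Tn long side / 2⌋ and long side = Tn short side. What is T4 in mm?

218 × 309 mm

Let T0's short side be w mm. w · w√2 = 1.08 m² = 1,080,000 mm², so w ≈ 873.9 mm and w√2 ≈ 1235.9 mm → T0 = 874 × 1236 mm.
T1: ⌊1236/2⌋ × 874 = 618 × 874 mm
T2: ⌊874/2⌋ × 618 = 437 × 618 mm
T3: ⌊618/2⌋ × 437 = 309 × 437 mm
T4: ⌊437/2⌋ × 309 = 218 × 309 mm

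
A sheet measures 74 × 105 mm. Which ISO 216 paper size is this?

Aspect ratio 105/74 ≈ 1.419 — close to the ISO √2 ≈ 1.414.
In the A-series (A0 area = 1 m²): A7 = 74 × 105 mm.

A7 (74 × 105 mm)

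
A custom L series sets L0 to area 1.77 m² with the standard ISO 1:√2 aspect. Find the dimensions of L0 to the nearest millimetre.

1119 × 1582 mm

Let the short side be w mm. Then w · w√2 = 1.77 m² = 1,770,000 mm².
w² = 1,770,000/√2, so w ≈ 1118.7 mm; long side = w√2 ≈ 1582.1 mm.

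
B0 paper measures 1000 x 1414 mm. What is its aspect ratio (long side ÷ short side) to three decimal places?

1.414

1414 / 1000 = 1.414
Matches √2 ≈ 1.414 — the ISO 216 defining ratio.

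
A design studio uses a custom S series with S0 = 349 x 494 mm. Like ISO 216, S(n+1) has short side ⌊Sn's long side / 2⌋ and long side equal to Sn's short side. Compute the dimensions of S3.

123 × 174 mm

S1 = 247 × 349 mm (from S0 by 1 halving).
S2: ⌊349/2⌋ × 247 = 174 × 247 mm
S3: ⌊247/2⌋ × 174 = 123 × 174 mm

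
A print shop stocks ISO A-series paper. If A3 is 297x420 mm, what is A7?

74 × 105 mm

A4: ⌊420/2⌋ × 297 = 210 × 297 mm
A5: ⌊297/2⌋ × 210 = 148 × 210 mm
A6: ⌊210/2⌋ × 148 = 105 × 148 mm
A7: ⌊148/2⌋ × 105 = 74 × 105 mm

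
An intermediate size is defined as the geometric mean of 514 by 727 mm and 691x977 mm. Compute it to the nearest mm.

Short side: √(514 · 691) = √355174 ≈ 596.0 → 596 mm
Long side: √(727 · 977) = √710279 ≈ 842.8 → 843 mm

596 × 843 mm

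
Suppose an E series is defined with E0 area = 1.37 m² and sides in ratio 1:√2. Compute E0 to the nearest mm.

984 × 1392 mm

Let the short side be w mm. Then w · w√2 = 1.37 m² = 1,370,000 mm².
w² = 1,370,000/√2, so w ≈ 984.2 mm; long side = w√2 ≈ 1391.9 mm.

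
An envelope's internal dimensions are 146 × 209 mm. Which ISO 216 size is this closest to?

Aspect ratio 209/146 ≈ 1.432 (ISO target is √2 ≈ 1.414).
In the A-series (A0 area = 1 m²): A5 = 148 × 210 mm.
Off by 3 mm total — nearest standard size.

A5 (148 × 210 mm)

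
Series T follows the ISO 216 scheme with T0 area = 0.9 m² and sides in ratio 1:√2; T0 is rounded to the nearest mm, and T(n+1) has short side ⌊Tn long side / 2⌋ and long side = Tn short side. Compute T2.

399 × 564 mm

Let T0's short side be w mm. w · w√2 = 0.9 m² = 900,000 mm², so w ≈ 797.7 mm and w√2 ≈ 1128.2 mm → T0 = 798 × 1128 mm.
T1: ⌊1128/2⌋ × 798 = 564 × 798 mm
T2: ⌊798/2⌋ × 564 = 399 × 564 mm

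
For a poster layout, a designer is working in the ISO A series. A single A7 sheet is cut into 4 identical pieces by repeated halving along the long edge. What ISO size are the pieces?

A9

4 = 2^2, so 2 halving steps.
A7 → A8 → … → A9 after 2 steps.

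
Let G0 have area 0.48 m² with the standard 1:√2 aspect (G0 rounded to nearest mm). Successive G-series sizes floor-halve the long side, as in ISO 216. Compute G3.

Let G0's short side be w mm. w · w√2 = 0.48 m² = 480,000 mm², so w ≈ 582.6 mm and w√2 ≈ 823.9 mm → G0 = 583 × 824 mm.
G1: ⌊824/2⌋ × 583 = 412 × 583 mm
G2: ⌊583/2⌋ × 412 = 291 × 412 mm
G3: ⌊412/2⌋ × 291 = 206 × 291 mm

206 × 291 mm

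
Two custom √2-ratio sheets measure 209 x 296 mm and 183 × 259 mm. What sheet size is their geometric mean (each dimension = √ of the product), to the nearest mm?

196 × 277 mm

Short side: √(209 · 183) = √38247 ≈ 195.6 → 196 mm
Long side: √(296 · 259) = √76664 ≈ 276.9 → 277 mm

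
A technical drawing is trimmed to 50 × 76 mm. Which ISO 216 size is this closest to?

A8 (52 × 74 mm)

Aspect ratio 76/50 ≈ 1.520 (ISO target is √2 ≈ 1.414).
In the A-series (A0 area = 1 m²): A8 = 52 × 74 mm.
Off by 4 mm total — nearest standard size.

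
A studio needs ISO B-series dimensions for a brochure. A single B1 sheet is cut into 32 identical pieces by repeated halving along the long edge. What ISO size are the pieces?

32 = 2^5, so 5 halving steps.
B1 → B2 → … → B6 after 5 steps.

B6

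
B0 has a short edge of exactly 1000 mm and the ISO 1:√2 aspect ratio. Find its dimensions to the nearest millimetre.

1000 × 1414 mm

Short side = 1000 mm; long side = 1000√2 ≈ 1414.2 mm.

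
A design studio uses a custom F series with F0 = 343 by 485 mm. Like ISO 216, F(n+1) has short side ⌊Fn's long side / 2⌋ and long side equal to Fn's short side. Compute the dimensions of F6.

F1: ⌊485/2⌋ × 343 = 242 × 343 mm
F2: ⌊343/2⌋ × 242 = 171 × 242 mm
F3: ⌊242/2⌋ × 171 = 121 × 171 mm
F4: ⌊171/2⌋ × 121 = 85 × 121 mm
F5: ⌊121/2⌋ × 85 = 60 × 85 mm
F6: ⌊85/2⌋ × 60 = 42 × 60 mm

42 × 60 mm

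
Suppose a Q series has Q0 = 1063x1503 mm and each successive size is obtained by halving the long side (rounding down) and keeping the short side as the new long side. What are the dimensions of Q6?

Q1 = 751 × 1063 mm (from Q0 by 1 halving).
Q2: ⌊1063/2⌋ × 751 = 531 × 751 mm
Q3: ⌊751/2⌋ × 531 = 375 × 531 mm
Q4: ⌊531/2⌋ × 375 = 265 × 375 mm
Q5: ⌊375/2⌋ × 265 = 187 × 265 mm
Q6: ⌊265/2⌋ × 187 = 132 × 187 mm

132 × 187 mm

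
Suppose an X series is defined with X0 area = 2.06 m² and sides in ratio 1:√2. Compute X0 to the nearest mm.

Let the short side be w mm. Then w · w√2 = 2.06 m² = 2,060,000 mm².
w² = 2,060,000/√2, so w ≈ 1206.9 mm; long side = w√2 ≈ 1706.8 mm.

1207 × 1707 mm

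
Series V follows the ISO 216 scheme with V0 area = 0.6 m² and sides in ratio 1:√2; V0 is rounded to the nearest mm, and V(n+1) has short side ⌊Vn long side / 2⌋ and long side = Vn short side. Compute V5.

Let V0's short side be w mm. w · w√2 = 0.6 m² = 600,000 mm², so w ≈ 651.4 mm and w√2 ≈ 921.2 mm → V0 = 651 × 921 mm.
V1: ⌊921/2⌋ × 651 = 460 × 651 mm
V2: ⌊651/2⌋ × 460 = 325 × 460 mm
V3: ⌊460/2⌋ × 325 = 230 × 325 mm
V4: ⌊325/2⌋ × 230 = 162 × 230 mm
V5: ⌊230/2⌋ × 162 = 115 × 162 mm

115 × 162 mm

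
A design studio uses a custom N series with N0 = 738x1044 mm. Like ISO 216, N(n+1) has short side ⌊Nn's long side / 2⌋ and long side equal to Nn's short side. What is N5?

130 × 184 mm

N1: ⌊1044/2⌋ × 738 = 522 × 738 mm
N2: ⌊738/2⌋ × 522 = 369 × 522 mm
N3: ⌊522/2⌋ × 369 = 261 × 369 mm
N4: ⌊369/2⌋ × 261 = 184 × 261 mm
N5: ⌊261/2⌋ × 184 = 130 × 184 mm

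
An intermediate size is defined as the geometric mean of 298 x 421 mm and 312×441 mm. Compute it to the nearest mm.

Short side: √(298 · 312) = √92976 ≈ 304.9 → 305 mm
Long side: √(421 · 441) = √185661 ≈ 430.9 → 431 mm

305 × 431 mm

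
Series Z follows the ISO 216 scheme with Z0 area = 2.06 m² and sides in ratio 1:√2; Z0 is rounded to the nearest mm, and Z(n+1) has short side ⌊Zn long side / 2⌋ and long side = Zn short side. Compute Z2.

603 × 853 mm

Let Z0's short side be w mm. w · w√2 = 2.06 m² = 2,060,000 mm², so w ≈ 1206.9 mm and w√2 ≈ 1706.8 mm → Z0 = 1207 × 1707 mm.
Z1: ⌊1707/2⌋ × 1207 = 853 × 1207 mm
Z2: ⌊1207/2⌋ × 853 = 603 × 853 mm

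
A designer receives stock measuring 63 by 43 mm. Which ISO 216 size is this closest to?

Aspect ratio 63/43 ≈ 1.465 (ISO target is √2 ≈ 1.414).
In the B-series (B0 = 1000 × 1414 mm): B9 = 44 × 62 mm.
Off by 2 mm total — nearest standard size.

B9 (44 × 62 mm)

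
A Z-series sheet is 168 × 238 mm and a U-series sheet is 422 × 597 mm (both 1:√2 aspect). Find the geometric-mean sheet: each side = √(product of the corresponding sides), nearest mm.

Short side: √(168 · 422) = √70896 ≈ 266.3 → 266 mm
Long side: √(238 · 597) = √142086 ≈ 376.9 → 377 mm

266 × 377 mm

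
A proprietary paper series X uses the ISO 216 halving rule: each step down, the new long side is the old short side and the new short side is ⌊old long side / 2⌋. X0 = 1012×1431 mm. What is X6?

X1: ⌊1431/2⌋ × 1012 = 715 × 1012 mm
X2: ⌊1012/2⌋ × 715 = 506 × 715 mm
X3: ⌊715/2⌋ × 506 = 357 × 506 mm
X4: ⌊506/2⌋ × 357 = 253 × 357 mm
X5: ⌊357/2⌋ × 253 = 178 × 253 mm
X6: ⌊253/2⌋ × 178 = 126 × 178 mm

126 × 178 mm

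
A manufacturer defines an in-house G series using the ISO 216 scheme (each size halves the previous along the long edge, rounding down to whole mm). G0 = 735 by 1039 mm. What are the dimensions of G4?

183 × 259 mm

G1: ⌊1039/2⌋ × 735 = 519 × 735 mm
G2: ⌊735/2⌋ × 519 = 367 × 519 mm
G3: ⌊519/2⌋ × 367 = 259 × 367 mm
G4: ⌊367/2⌋ × 259 = 183 × 259 mm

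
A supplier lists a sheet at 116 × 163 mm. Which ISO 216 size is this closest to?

C6 (114 × 162 mm)

Aspect ratio 163/116 ≈ 1.405 — close to the ISO √2 ≈ 1.414.
In the C-series (envelope sizes, between A and B): C6 = 114 × 162 mm.
Off by 3 mm total — nearest standard size.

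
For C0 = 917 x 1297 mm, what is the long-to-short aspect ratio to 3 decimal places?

1297 / 917 = 1.414
Matches √2 ≈ 1.414 — the ISO 216 defining ratio.

1.414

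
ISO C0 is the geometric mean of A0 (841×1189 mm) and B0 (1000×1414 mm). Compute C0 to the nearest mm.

917 × 1297 mm

Short: √(841 · 1000) = √841000 ≈ 917.1 mm.
Long: √(1189 · 1414) = √1681246 ≈ 1296.6 mm.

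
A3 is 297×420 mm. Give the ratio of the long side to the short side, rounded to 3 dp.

1.414

420 / 297 = 1.414
Matches √2 ≈ 1.414 — the ISO 216 defining ratio.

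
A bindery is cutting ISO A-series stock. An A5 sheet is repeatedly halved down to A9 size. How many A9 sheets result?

Each ISO step halves the sheet: 1 × A5 → 2 × A6 → 4 × A7 → 8 × A8 → …
From A5 to A9 is 4 halving steps: 2^4 = 16.

16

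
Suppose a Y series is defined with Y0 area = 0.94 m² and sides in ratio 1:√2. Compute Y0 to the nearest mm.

815 × 1153 mm

Let the short side be w mm. Then w · w√2 = 0.94 m² = 940,000 mm².
w² = 940,000/√2, so w ≈ 815.3 mm; long side = w√2 ≈ 1153.0 mm.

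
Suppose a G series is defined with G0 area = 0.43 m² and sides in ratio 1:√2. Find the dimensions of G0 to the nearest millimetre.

551 × 780 mm

Let the short side be w mm. Then w · w√2 = 0.43 m² = 430,000 mm².
w² = 430,000/√2, so w ≈ 551.4 mm; long side = w√2 ≈ 779.8 mm.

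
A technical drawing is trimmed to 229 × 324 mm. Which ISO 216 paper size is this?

Aspect ratio 324/229 ≈ 1.415 — close to the ISO √2 ≈ 1.414.
In the C-series (envelope sizes, between A and B): C4 = 229 × 324 mm.

C4 (229 × 324 mm)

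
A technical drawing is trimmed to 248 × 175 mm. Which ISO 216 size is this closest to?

B5 (176 × 250 mm)

Aspect ratio 248/175 ≈ 1.417 — close to the ISO √2 ≈ 1.414.
In the B-series (B0 = 1000 × 1414 mm): B5 = 176 × 250 mm.
Off by 3 mm total — nearest standard size.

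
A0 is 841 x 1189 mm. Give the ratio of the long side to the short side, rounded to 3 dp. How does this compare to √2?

1.414

1189 / 841 = 1.414
Matches √2 ≈ 1.414 — the ISO 216 defining ratio.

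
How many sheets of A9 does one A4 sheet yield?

32

Each ISO step halves the sheet: 1 × A4 → 2 × A5 → 4 × A6 → 8 × A7 → …
From A4 to A9 is 5 halving steps: 2^5 = 32.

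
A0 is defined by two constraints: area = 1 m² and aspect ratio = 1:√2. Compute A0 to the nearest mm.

Let the short side be w mm. Then the long side is w√2 and w · w√2 = 10⁶ mm².
w² = 10⁶/√2, so w = 1000 / 2^(1/4) ≈ 840.9 mm; long side = 1000 · 2^(1/4) ≈ 1189.2 mm.

841 × 1189 mm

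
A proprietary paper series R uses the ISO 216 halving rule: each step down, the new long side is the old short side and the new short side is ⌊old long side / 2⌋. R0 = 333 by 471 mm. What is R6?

41 × 58 mm

R1 = 235 × 333 mm (from R0 by 1 halving).
R2: ⌊333/2⌋ × 235 = 166 × 235 mm
R3: ⌊235/2⌋ × 166 = 117 × 166 mm
R4: ⌊166/2⌋ × 117 = 83 × 117 mm
R5: ⌊117/2⌋ × 83 = 58 × 83 mm
R6: ⌊83/2⌋ × 58 = 41 × 58 mm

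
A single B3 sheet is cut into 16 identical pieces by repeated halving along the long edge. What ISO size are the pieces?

B7

16 = 2^4, so 4 halving steps.
B3 → B4 → … → B7 after 4 steps.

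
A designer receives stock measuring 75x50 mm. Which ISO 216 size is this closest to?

Aspect ratio 75/50 ≈ 1.500 (ISO target is √2 ≈ 1.414).
In the A-series (A0 area = 1 m²): A8 = 52 × 74 mm.
Off by 3 mm total — nearest standard size.

A8 (52 × 74 mm)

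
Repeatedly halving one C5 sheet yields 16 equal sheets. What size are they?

C9

16 = 2^4, so 4 halving steps.
C5 → C6 → … → C9 after 4 steps.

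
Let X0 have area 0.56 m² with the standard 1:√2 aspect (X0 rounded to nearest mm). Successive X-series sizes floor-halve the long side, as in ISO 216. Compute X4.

157 × 222 mm

Let X0's short side be w mm. w · w√2 = 0.56 m² = 560,000 mm², so w ≈ 629.3 mm and w√2 ≈ 889.9 mm → X0 = 629 × 890 mm.
X1: ⌊890/2⌋ × 629 = 445 × 629 mm
X2: ⌊629/2⌋ × 445 = 314 × 445 mm
X3: ⌊445/2⌋ × 314 = 222 × 314 mm
X4: ⌊314/2⌋ × 222 = 157 × 222 mm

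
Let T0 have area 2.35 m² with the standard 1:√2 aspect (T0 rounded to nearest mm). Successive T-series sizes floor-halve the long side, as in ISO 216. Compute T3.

Let T0's short side be w mm. w · w√2 = 2.35 m² = 2,350,000 mm², so w ≈ 1289.1 mm and w√2 ≈ 1823.0 mm → T0 = 1289 × 1823 mm.
T1: ⌊1823/2⌋ × 1289 = 911 × 1289 mm
T2: ⌊1289/2⌋ × 911 = 644 × 911 mm
T3: ⌊911/2⌋ × 644 = 455 × 644 mm

455 × 644 mm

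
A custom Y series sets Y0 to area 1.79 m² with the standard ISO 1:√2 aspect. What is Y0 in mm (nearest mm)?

Let the short side be w mm. Then w · w√2 = 1.79 m² = 1,790,000 mm².
w² = 1,790,000/√2, so w ≈ 1125.0 mm; long side = w√2 ≈ 1591.1 mm.

1125 × 1591 mm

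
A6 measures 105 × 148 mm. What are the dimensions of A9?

A7: ⌊148/2⌋ × 105 = 74 × 105 mm
A8: ⌊105/2⌋ × 74 = 52 × 74 mm
A9: ⌊74/2⌋ × 52 = 37 × 52 mm

37 × 52 mm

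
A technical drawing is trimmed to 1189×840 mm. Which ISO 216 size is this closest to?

A0 (841 × 1189 mm)

Aspect ratio 1189/840 ≈ 1.415 — close to the ISO √2 ≈ 1.414.
In the A-series (A0 area = 1 m²): A0 = 841 × 1189 mm.
Off by 1 mm total — nearest standard size.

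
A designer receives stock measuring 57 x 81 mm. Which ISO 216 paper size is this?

Aspect ratio 81/57 ≈ 1.421 — close to the ISO √2 ≈ 1.414.
In the C-series (envelope sizes, between A and B): C8 = 57 × 81 mm.

C8 (57 × 81 mm)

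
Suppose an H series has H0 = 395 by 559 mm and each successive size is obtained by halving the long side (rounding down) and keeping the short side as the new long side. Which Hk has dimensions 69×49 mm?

H6

H0: 395 × 559 mm
H1: 279 × 395 mm
H2: 197 × 279 mm
H3: 139 × 197 mm
H4: 98 × 139 mm
H5: 69 × 98 mm
H6: 49 × 69 mm
H7: 34 × 49 mm
→ matches H6.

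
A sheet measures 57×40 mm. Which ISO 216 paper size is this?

Aspect ratio 57/40 ≈ 1.425 — close to the ISO √2 ≈ 1.414.
In the C-series (envelope sizes, between A and B): C9 = 40 × 57 mm.

C9 (40 × 57 mm)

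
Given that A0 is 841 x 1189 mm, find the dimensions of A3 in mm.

A1: ⌊1189/2⌋ × 841 = 594 × 841 mm
A2: ⌊841/2⌋ × 594 = 420 × 594 mm
A3: ⌊594/2⌋ × 420 = 297 × 420 mm

297 × 420 mm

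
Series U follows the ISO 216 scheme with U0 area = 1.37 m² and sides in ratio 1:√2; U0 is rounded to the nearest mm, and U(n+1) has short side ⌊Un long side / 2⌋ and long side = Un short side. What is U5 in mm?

174 × 246 mm

Let U0's short side be w mm. w · w√2 = 1.37 m² = 1,370,000 mm², so w ≈ 984.2 mm and w√2 ≈ 1391.9 mm → U0 = 984 × 1392 mm.
U1: ⌊1392/2⌋ × 984 = 696 × 984 mm
U2: ⌊984/2⌋ × 696 = 492 × 696 mm
U3: ⌊696/2⌋ × 492 = 348 × 492 mm
U4: ⌊492/2⌋ × 348 = 246 × 348 mm
U5: ⌊348/2⌋ × 246 = 174 × 246 mm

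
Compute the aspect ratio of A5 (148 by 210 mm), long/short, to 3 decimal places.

210 / 148 = 1.419
ISO 216 targets √2 ≈ 1.414; the +0.005 deviation is from mm rounding.

1.419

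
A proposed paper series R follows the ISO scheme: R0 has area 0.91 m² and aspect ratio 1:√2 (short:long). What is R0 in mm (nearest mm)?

802 × 1134 mm

Let the short side be w mm. Then w · w√2 = 0.91 m² = 910,000 mm².
w² = 910,000/√2, so w ≈ 802.2 mm; long side = w√2 ≈ 1134.4 mm.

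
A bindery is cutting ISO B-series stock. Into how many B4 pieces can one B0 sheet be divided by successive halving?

16

Each ISO step halves the sheet: 1 × B0 → 2 × B1 → 4 × B2 → 8 × B3 → …
From B0 to B4 is 4 halving steps: 2^4 = 16.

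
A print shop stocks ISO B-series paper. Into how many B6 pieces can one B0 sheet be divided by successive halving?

B0 = 1000 × 1414 mm; B6 = 125 × 176 mm.
Each halving step doubles the count; 6 steps from B0 to B6.
2^6 = 64.

64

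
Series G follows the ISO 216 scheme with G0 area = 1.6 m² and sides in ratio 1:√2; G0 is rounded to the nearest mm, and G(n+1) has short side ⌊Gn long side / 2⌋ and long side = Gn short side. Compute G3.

Let G0's short side be w mm. w · w√2 = 1.6 m² = 1,600,000 mm², so w ≈ 1063.7 mm and w√2 ≈ 1504.2 mm → G0 = 1064 × 1504 mm.
G1: ⌊1504/2⌋ × 1064 = 752 × 1064 mm
G2: ⌊1064/2⌋ × 752 = 532 × 752 mm
G3: ⌊752/2⌋ × 532 = 376 × 532 mm

376 × 532 mm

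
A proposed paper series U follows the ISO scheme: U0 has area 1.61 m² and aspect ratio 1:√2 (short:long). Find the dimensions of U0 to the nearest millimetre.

1067 × 1509 mm

Let the short side be w mm. Then w · w√2 = 1.61 m² = 1,610,000 mm².
w² = 1,610,000/√2, so w ≈ 1067.0 mm; long side = w√2 ≈ 1508.9 mm.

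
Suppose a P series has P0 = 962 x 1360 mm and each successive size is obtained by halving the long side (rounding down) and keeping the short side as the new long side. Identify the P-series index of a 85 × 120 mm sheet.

P0: 962 × 1360 mm
P1: 680 × 962 mm
P2: 481 × 680 mm
P3: 340 × 481 mm
P4: 240 × 340 mm
P5: 170 × 240 mm
P6: 120 × 170 mm
P7: 85 × 120 mm
P8: 60 × 85 mm
→ matches P7.

P7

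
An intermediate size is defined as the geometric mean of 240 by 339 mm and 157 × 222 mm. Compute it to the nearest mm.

Short side: √(240 · 157) = √37680 ≈ 194.1 → 194 mm
Long side: √(339 · 222) = √75258 ≈ 274.3 → 274 mm

194 × 274 mm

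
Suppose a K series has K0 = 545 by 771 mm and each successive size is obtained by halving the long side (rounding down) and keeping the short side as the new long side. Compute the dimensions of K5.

96 × 136 mm

K1: ⌊771/2⌋ × 545 = 385 × 545 mm
K2: ⌊545/2⌋ × 385 = 272 × 385 mm
K3: ⌊385/2⌋ × 272 = 192 × 272 mm
K4: ⌊272/2⌋ × 192 = 136 × 192 mm
K5: ⌊192/2⌋ × 136 = 96 × 136 mm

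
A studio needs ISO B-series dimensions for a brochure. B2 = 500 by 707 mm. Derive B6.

125 × 176 mm

B3: ⌊707/2⌋ × 500 = 353 × 500 mm
B4: ⌊500/2⌋ × 353 = 250 × 353 mm
B5: ⌊353/2⌋ × 250 = 176 × 250 mm
B6: ⌊250/2⌋ × 176 = 125 × 176 mm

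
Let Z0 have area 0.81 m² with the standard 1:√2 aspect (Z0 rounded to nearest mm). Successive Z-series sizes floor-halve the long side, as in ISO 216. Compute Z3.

267 × 378 mm

Let Z0's short side be w mm. w · w√2 = 0.81 m² = 810,000 mm², so w ≈ 756.8 mm and w√2 ≈ 1070.3 mm → Z0 = 757 × 1070 mm.
Z1: ⌊1070/2⌋ × 757 = 535 × 757 mm
Z2: ⌊757/2⌋ × 535 = 378 × 535 mm
Z3: ⌊535/2⌋ × 378 = 267 × 378 mm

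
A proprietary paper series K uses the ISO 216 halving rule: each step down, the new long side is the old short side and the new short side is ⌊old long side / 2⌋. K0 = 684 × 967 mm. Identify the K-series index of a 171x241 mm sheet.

K0: 684 × 967 mm
K1: 483 × 684 mm
K2: 342 × 483 mm
K3: 241 × 342 mm
K4: 171 × 241 mm
K5: 120 × 171 mm
→ matches K4.

K4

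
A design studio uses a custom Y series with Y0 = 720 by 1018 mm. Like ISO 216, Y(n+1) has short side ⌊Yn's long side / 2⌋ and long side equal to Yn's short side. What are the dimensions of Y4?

180 × 254 mm

Y1: ⌊1018/2⌋ × 720 = 509 × 720 mm
Y2: ⌊720/2⌋ × 509 = 360 × 509 mm
Y3: ⌊509/2⌋ × 360 = 254 × 360 mm
Y4: ⌊360/2⌋ × 254 = 180 × 254 mm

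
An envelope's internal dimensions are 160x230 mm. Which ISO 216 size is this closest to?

C5 (162 × 229 mm)

Aspect ratio 230/160 ≈ 1.438 (ISO target is √2 ≈ 1.414).
In the C-series (envelope sizes, between A and B): C5 = 162 × 229 mm.
Off by 3 mm total — nearest standard size.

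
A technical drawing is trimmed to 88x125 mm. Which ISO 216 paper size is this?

Aspect ratio 125/88 ≈ 1.420 — close to the ISO √2 ≈ 1.414.
In the B-series (B0 = 1000 × 1414 mm): B7 = 88 × 125 mm.

B7 (88 × 125 mm)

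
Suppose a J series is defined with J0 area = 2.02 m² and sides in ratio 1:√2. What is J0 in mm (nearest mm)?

Let the short side be w mm. Then w · w√2 = 2.02 m² = 2,020,000 mm².
w² = 2,020,000/√2, so w ≈ 1195.1 mm; long side = w√2 ≈ 1690.2 mm.

1195 × 1690 mm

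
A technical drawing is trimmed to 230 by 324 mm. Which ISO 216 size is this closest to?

C4 (229 × 324 mm)

Aspect ratio 324/230 ≈ 1.409 — close to the ISO √2 ≈ 1.414.
In the C-series (envelope sizes, between A and B): C4 = 229 × 324 mm.
Off by 1 mm total — nearest standard size.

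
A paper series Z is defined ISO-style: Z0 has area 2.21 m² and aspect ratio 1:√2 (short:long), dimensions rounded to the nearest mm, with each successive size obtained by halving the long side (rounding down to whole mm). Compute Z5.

221 × 312 mm

Let Z0's short side be w mm. w · w√2 = 2.21 m² = 2,210,000 mm², so w ≈ 1250.1 mm and w√2 ≈ 1767.9 mm → Z0 = 1250 × 1768 mm.
Z1: ⌊1768/2⌋ × 1250 = 884 × 1250 mm
Z2: ⌊1250/2⌋ × 884 = 625 × 884 mm
Z3: ⌊884/2⌋ × 625 = 442 × 625 mm
Z4: ⌊625/2⌋ × 442 = 312 × 442 mm
Z5: ⌊442/2⌋ × 312 = 221 × 312 mm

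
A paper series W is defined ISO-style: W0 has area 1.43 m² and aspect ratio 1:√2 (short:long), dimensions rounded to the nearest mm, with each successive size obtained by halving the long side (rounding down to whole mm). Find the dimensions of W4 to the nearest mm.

251 × 355 mm

Let W0's short side be w mm. w · w√2 = 1.43 m² = 1,430,000 mm², so w ≈ 1005.6 mm and w√2 ≈ 1422.1 mm → W0 = 1006 × 1422 mm.
W1: ⌊1422/2⌋ × 1006 = 711 × 1006 mm
W2: ⌊1006/2⌋ × 711 = 503 × 711 mm
W3: ⌊711/2⌋ × 503 = 355 × 503 mm
W4: ⌊503/2⌋ × 355 = 251 × 355 mm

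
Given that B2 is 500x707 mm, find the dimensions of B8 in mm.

62 × 88 mm

B3: ⌊707/2⌋ × 500 = 353 × 500 mm
B4: ⌊500/2⌋ × 353 = 250 × 353 mm
B5: ⌊353/2⌋ × 250 = 176 × 250 mm
B6: ⌊250/2⌋ × 176 = 125 × 176 mm
B7: ⌊176/2⌋ × 125 = 88 × 125 mm
B8: ⌊125/2⌋ × 88 = 62 × 88 mm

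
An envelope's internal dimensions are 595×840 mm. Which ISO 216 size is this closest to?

A1 (594 × 841 mm)

Aspect ratio 840/595 ≈ 1.412 — close to the ISO √2 ≈ 1.414.
In the A-series (A0 area = 1 m²): A1 = 594 × 841 mm.
Off by 2 mm total — nearest standard size.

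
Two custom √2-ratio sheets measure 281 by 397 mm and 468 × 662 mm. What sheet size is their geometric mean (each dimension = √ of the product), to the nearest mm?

363 × 513 mm

Short side: √(281 · 468) = √131508 ≈ 362.6 → 363 mm
Long side: √(397 · 662) = √262814 ≈ 512.7 → 513 mm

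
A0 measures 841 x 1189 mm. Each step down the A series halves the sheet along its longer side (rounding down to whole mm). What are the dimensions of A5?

148 × 210 mm

A1: ⌊1189/2⌋ × 841 = 594 × 841 mm
A2: ⌊841/2⌋ × 594 = 420 × 594 mm
A3: ⌊594/2⌋ × 420 = 297 × 420 mm
A4: ⌊420/2⌋ × 297 = 210 × 297 mm
A5: ⌊297/2⌋ × 210 = 148 × 210 mm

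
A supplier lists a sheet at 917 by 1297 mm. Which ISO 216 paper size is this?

C0 (917 × 1297 mm)

Aspect ratio 1297/917 ≈ 1.414 — close to the ISO √2 ≈ 1.414.
In the C-series (envelope sizes, between A and B): C0 = 917 × 1297 mm.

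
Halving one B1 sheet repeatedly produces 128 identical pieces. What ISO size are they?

B8

128 = 2^7, so 7 halving steps.
B1 → B2 → … → B8 after 7 steps.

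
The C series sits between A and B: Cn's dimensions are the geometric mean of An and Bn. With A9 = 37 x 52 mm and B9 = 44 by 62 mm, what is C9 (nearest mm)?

40 × 57 mm

Short side: √(37 · 44) = √1628 ≈ 40.3 → 40 mm
Long side: √(52 · 62) = √3224 ≈ 56.8 → 57 mm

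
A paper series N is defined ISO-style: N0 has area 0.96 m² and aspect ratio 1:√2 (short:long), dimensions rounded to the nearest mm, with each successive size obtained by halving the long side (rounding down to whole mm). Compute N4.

Let N0's short side be w mm. w · w√2 = 0.96 m² = 960,000 mm², so w ≈ 823.9 mm and w√2 ≈ 1165.2 mm → N0 = 824 × 1165 mm.
N1: ⌊1165/2⌋ × 824 = 582 × 824 mm
N2: ⌊824/2⌋ × 582 = 412 × 582 mm
N3: ⌊582/2⌋ × 412 = 291 × 412 mm
N4: ⌊412/2⌋ × 291 = 206 × 291 mm

206 × 291 mm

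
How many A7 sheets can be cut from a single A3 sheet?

16

Each ISO step halves the sheet: 1 × A3 → 2 × A4 → 4 × A5 → 8 × A6 → …
From A3 to A7 is 4 halving steps: 2^4 = 16.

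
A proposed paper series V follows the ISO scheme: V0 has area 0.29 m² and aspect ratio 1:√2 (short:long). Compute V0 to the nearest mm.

453 × 640 mm

Let the short side be w mm. Then w · w√2 = 0.29 m² = 290,000 mm².
w² = 290,000/√2, so w ≈ 452.8 mm; long side = w√2 ≈ 640.4 mm.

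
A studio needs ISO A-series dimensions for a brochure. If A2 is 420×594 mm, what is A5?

A3: ⌊594/2⌋ × 420 = 297 × 420 mm
A4: ⌊420/2⌋ × 297 = 210 × 297 mm
A5: ⌊297/2⌋ × 210 = 148 × 210 mm

148 × 210 mm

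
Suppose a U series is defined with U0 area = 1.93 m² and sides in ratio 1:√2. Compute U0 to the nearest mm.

Let the short side be w mm. Then w · w√2 = 1.93 m² = 1,930,000 mm².
w² = 1,930,000/√2, so w ≈ 1168.2 mm; long side = w√2 ≈ 1652.1 mm.

1168 × 1652 mm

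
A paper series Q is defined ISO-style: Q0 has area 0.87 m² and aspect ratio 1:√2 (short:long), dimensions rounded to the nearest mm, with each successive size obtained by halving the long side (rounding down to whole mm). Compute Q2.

Let Q0's short side be w mm. w · w√2 = 0.87 m² = 870,000 mm², so w ≈ 784.3 mm and w√2 ≈ 1109.2 mm → Q0 = 784 × 1109 mm.
Q1: ⌊1109/2⌋ × 784 = 554 × 784 mm
Q2: ⌊784/2⌋ × 554 = 392 × 554 mm

392 × 554 mm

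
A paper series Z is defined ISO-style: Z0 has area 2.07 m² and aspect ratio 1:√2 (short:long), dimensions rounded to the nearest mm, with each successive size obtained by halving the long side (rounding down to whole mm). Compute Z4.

302 × 427 mm

Let Z0's short side be w mm. w · w√2 = 2.07 m² = 2,070,000 mm², so w ≈ 1209.8 mm and w√2 ≈ 1711.0 mm → Z0 = 1210 × 1711 mm.
Z1: ⌊1711/2⌋ × 1210 = 855 × 1210 mm
Z2: ⌊1210/2⌋ × 855 = 605 × 855 mm
Z3: ⌊855/2⌋ × 605 = 427 × 605 mm
Z4: ⌊605/2⌋ × 427 = 302 × 427 mm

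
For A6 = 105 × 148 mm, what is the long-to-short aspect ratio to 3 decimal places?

1.410

148 / 105 = 1.410
ISO 216 targets √2 ≈ 1.414; the -0.005 deviation is from mm rounding.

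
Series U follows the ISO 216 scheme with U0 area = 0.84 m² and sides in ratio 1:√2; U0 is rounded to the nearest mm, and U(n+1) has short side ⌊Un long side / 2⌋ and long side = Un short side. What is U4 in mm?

192 × 272 mm

Let U0's short side be w mm. w · w√2 = 0.84 m² = 840,000 mm², so w ≈ 770.7 mm and w√2 ≈ 1089.9 mm → U0 = 771 × 1090 mm.
U1: ⌊1090/2⌋ × 771 = 545 × 771 mm
U2: ⌊771/2⌋ × 545 = 385 × 545 mm
U3: ⌊545/2⌋ × 385 = 272 × 385 mm
U4: ⌊385/2⌋ × 272 = 192 × 272 mm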